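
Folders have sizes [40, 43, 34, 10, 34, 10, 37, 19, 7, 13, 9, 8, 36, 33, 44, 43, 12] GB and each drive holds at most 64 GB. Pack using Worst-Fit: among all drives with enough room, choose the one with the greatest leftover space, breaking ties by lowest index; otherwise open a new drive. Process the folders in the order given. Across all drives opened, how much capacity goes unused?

144

drive 1: place 40 GB, 24 GB left
drive 2: place 43 GB, 21 GB left
drive 3: place 34 GB, 30 GB left
drive 3: place 10 GB, 20 GB left
drive 4: place 34 GB, 30 GB left
drive 4: place 10 GB, 20 GB left
drive 5: place 37 GB, 27 GB left
drive 5: place 19 GB, 8 GB left
drive 1: place 7 GB, 17 GB left
drive 2: place 13 GB, 8 GB left
drive 3: place 9 GB, 11 GB left
drive 4: place 8 GB, 12 GB left
drive 6: place 36 GB, 28 GB left
drive 7: place 33 GB, 31 GB left
drive 8: place 44 GB, 20 GB left
drive 9: place 43 GB, 21 GB left
drive 7: place 12 GB, 19 GB left
9 drives × 64 GB = 576 GB; used 432 GB; unused 144 GB.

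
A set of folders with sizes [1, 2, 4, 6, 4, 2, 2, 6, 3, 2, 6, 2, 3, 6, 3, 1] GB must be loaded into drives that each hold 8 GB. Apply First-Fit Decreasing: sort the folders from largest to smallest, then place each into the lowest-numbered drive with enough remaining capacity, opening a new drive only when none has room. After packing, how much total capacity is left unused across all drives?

3

Sorted descending: 6, 6, 6, 6, 4, 4, 3, 3, 3, 2, 2, 2, 2, 2, 1, 1.
6 GB → drive 1 (remaining 2 GB)
6 GB → drive 2 (remaining 2 GB)
6 GB → drive 3 (remaining 2 GB)
6 GB → drive 4 (remaining 2 GB)
4 GB → drive 5 (remaining 4 GB)
4 GB → drive 5 (remaining 0 GB)
3 GB → drive 6 (remaining 5 GB)
3 GB → drive 6 (remaining 2 GB)
3 GB → drive 7 (remaining 5 GB)
2 GB → drive 1 (remaining 0 GB)
2 GB → drive 2 (remaining 0 GB)
2 GB → drive 3 (remaining 0 GB)
2 GB → drive 4 (remaining 0 GB)
2 GB → drive 6 (remaining 0 GB)
1 GB → drive 7 (remaining 4 GB)
1 GB → drive 7 (remaining 3 GB)
7 drives × 8 GB = 56 GB; used 53 GB; unused 3 GB.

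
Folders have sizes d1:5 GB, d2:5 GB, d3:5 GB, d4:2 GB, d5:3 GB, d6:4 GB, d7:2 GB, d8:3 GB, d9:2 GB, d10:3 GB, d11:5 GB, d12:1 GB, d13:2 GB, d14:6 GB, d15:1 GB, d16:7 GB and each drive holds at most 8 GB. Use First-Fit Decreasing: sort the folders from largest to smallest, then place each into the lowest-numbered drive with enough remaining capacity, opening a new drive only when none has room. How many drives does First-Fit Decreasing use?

7

Sorted descending: 7, 6, 5, 5, 5, 5, 4, 3, 3, 3, 2, 2, 2, 2, 1, 1.
Put 7 GB in drive 1; 1 GB remain.
Put 6 GB in drive 2; 2 GB remain.
Put 5 GB in drive 3; 3 GB remain.
Put 5 GB in drive 4; 3 GB remain.
Put 5 GB in drive 5; 3 GB remain.
Put 5 GB in drive 6; 3 GB remain.
Put 4 GB in drive 7; 4 GB remain.
Put 3 GB in drive 3; 0 GB remain.
Put 3 GB in drive 4; 0 GB remain.
Put 3 GB in drive 5; 0 GB remain.
Put 2 GB in drive 2; 0 GB remain.
Put 2 GB in drive 6; 1 GB remain.
Put 2 GB in drive 7; 2 GB remain.
Put 2 GB in drive 7; 0 GB remain.
Put 1 GB in drive 1; 0 GB remain.
Put 1 GB in drive 6; 0 GB remain.
Final drives: [7,1] [6,2] [5,3] [5,3] [5,3] [5,2,1] [4,2,2].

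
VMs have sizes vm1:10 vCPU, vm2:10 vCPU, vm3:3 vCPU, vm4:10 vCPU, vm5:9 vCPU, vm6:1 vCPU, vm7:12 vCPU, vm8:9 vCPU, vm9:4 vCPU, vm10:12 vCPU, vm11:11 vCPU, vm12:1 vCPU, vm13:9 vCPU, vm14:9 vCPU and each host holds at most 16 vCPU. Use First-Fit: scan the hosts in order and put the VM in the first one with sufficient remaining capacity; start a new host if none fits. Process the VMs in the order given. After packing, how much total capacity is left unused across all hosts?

50

host 1: place vm1 (10 vCPU), 6 vCPU left
host 2: place vm2 (10 vCPU), 6 vCPU left
host 1: place vm3 (3 vCPU), 3 vCPU left
host 3: place vm4 (10 vCPU), 6 vCPU left
host 4: place vm5 (9 vCPU), 7 vCPU left
host 1: place vm6 (1 vCPU), 2 vCPU left
host 5: place vm7 (12 vCPU), 4 vCPU left
host 6: place vm8 (9 vCPU), 7 vCPU left
host 2: place vm9 (4 vCPU), 2 vCPU left
host 7: place vm10 (12 vCPU), 4 vCPU left
host 8: place vm11 (11 vCPU), 5 vCPU left
host 1: place vm12 (1 vCPU), 1 vCPU left
host 9: place vm13 (9 vCPU), 7 vCPU left
host 10: place vm14 (9 vCPU), 7 vCPU left
10 hosts × 16 vCPU = 160 vCPU; used 110 vCPU; unused 50 vCPU.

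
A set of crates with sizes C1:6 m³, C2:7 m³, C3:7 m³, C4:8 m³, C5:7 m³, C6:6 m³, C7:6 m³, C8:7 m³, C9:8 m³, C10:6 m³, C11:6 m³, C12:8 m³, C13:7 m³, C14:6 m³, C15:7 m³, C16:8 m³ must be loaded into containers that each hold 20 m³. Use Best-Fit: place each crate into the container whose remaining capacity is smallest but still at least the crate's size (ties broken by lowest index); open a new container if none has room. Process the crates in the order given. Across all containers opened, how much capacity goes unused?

container 1: place C1 (6 m³), 14 m³ left
container 1: place C2 (7 m³), 7 m³ left
container 1: place C3 (7 m³), 0 m³ left
container 2: place C4 (8 m³), 12 m³ left
container 2: place C5 (7 m³), 5 m³ left
container 3: place C6 (6 m³), 14 m³ left
container 3: place C7 (6 m³), 8 m³ left
container 3: place C8 (7 m³), 1 m³ left
container 4: place C9 (8 m³), 12 m³ left
container 4: place C10 (6 m³), 6 m³ left
container 4: place C11 (6 m³), 0 m³ left
container 5: place C12 (8 m³), 12 m³ left
container 5: place C13 (7 m³), 5 m³ left
container 6: place C14 (6 m³), 14 m³ left
container 6: place C15 (7 m³), 7 m³ left
container 7: place C16 (8 m³), 12 m³ left
7 containers × 20 m³ = 140 m³; used 110 m³; unused 30 m³.

30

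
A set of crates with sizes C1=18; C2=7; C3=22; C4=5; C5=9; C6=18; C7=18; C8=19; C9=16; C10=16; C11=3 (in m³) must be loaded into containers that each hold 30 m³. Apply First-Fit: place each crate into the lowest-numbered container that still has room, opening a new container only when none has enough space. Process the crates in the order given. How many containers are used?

container 1: place C1 (18 m³), 12 m³ left
container 1: place C2 (7 m³), 5 m³ left
container 2: place C3 (22 m³), 8 m³ left
container 1: place C4 (5 m³), 0 m³ left
container 3: place C5 (9 m³), 21 m³ left
container 3: place C6 (18 m³), 3 m³ left
container 4: place C7 (18 m³), 12 m³ left
container 5: place C8 (19 m³), 11 m³ left
container 6: place C9 (16 m³), 14 m³ left
container 7: place C10 (16 m³), 14 m³ left
container 2: place C11 (3 m³), 5 m³ left
Final containers: [18,7,5] [22,3] [9,18] [18] [19] [16] [16].

7 containers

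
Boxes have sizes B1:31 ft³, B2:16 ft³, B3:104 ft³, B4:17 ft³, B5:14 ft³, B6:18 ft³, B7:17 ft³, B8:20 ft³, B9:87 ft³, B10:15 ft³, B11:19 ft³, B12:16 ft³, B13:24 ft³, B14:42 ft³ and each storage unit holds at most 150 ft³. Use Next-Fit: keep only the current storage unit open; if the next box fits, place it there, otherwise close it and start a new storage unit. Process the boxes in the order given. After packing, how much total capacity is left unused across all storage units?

160

B1 (31 ft³) → storage unit 1 (remaining 119 ft³)
B2 (16 ft³) → storage unit 1 (remaining 103 ft³)
B3 (104 ft³) → storage unit 2 (remaining 46 ft³)
B4 (17 ft³) → storage unit 2 (remaining 29 ft³)
B5 (14 ft³) → storage unit 2 (remaining 15 ft³)
B6 (18 ft³) → storage unit 3 (remaining 132 ft³)
B7 (17 ft³) → storage unit 3 (remaining 115 ft³)
B8 (20 ft³) → storage unit 3 (remaining 95 ft³)
B9 (87 ft³) → storage unit 3 (remaining 8 ft³)
B10 (15 ft³) → storage unit 4 (remaining 135 ft³)
B11 (19 ft³) → storage unit 4 (remaining 116 ft³)
B12 (16 ft³) → storage unit 4 (remaining 100 ft³)
B13 (24 ft³) → storage unit 4 (remaining 76 ft³)
B14 (42 ft³) → storage unit 4 (remaining 34 ft³)
4 storage units × 150 ft³ = 600 ft³; used 440 ft³; unused 160 ft³.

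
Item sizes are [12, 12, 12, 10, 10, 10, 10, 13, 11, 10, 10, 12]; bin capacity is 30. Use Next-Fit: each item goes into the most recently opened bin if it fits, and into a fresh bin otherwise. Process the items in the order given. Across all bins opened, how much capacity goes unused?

bin 1: place 12, 18 left
bin 1: place 12, 6 left
bin 2: place 12, 18 left
bin 2: place 10, 8 left
bin 3: place 10, 20 left
bin 3: place 10, 10 left
bin 3: place 10, 0 left
bin 4: place 13, 17 left
bin 4: place 11, 6 left
bin 5: place 10, 20 left
bin 5: place 10, 10 left
bin 6: place 12, 18 left
6 bins × 30 = 180; used 132; unused 48.

48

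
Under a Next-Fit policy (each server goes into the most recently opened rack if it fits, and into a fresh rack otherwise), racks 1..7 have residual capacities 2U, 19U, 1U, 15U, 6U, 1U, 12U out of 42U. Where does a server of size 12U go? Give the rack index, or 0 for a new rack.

7

Next-Fit only looks at rack 7, which has 12U free.
12U fits there.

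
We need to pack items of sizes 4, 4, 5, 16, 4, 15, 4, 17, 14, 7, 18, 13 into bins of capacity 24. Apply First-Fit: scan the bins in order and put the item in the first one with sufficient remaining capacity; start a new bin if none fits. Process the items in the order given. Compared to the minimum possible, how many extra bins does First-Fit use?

First-Fit: [4,4,5,4,4] [16,7] [15] [17] [14] [18] [13] → 7 bins.
Total size 121; any packing needs at least ⌈121/24⌉ = 6 bins.
An optimal packing achieves that bound: [18,5] [17,7] [16,4,4] [15,4,4] [14] [13] → 6 bins.
Excess: 7 − 6 = 1.

1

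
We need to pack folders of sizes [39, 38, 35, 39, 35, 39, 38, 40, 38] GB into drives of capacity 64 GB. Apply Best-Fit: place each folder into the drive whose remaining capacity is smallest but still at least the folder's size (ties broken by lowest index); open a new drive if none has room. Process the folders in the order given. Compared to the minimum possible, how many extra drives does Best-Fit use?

Best-Fit: [39] [38] [35] [39] [35] [39] [38] [40] [38] → 9 drives.
9 folders exceed 32 GB (half the capacity), and no two of those can share a drive, so at least 9 drives are needed.
So 9 is already optimal.

0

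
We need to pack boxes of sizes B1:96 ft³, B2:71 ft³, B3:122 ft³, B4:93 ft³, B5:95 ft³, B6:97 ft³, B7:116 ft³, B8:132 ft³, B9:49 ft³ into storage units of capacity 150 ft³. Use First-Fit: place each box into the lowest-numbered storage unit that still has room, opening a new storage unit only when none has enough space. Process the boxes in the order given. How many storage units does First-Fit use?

storage unit 1: place B1 (96 ft³), 54 ft³ left
storage unit 2: place B2 (71 ft³), 79 ft³ left
storage unit 3: place B3 (122 ft³), 28 ft³ left
storage unit 4: place B4 (93 ft³), 57 ft³ left
storage unit 5: place B5 (95 ft³), 55 ft³ left
storage unit 6: place B6 (97 ft³), 53 ft³ left
storage unit 7: place B7 (116 ft³), 34 ft³ left
storage unit 8: place B8 (132 ft³), 18 ft³ left
storage unit 1: place B9 (49 ft³), 5 ft³ left
Final storage units: [96,49] [71] [122] [93] [95] [97] [116] [132].

8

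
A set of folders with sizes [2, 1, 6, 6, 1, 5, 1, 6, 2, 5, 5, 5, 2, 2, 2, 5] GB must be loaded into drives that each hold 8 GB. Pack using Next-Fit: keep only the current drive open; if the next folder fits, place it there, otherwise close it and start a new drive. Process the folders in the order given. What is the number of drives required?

10

drive 1: place 2 GB, 6 GB left
drive 1: place 1 GB, 5 GB left
drive 2: place 6 GB, 2 GB left
drive 3: place 6 GB, 2 GB left
drive 3: place 1 GB, 1 GB left
drive 4: place 5 GB, 3 GB left
drive 4: place 1 GB, 2 GB left
drive 5: place 6 GB, 2 GB left
drive 5: place 2 GB, 0 GB left
drive 6: place 5 GB, 3 GB left
drive 7: place 5 GB, 3 GB left
drive 8: place 5 GB, 3 GB left
drive 8: place 2 GB, 1 GB left
drive 9: place 2 GB, 6 GB left
drive 9: place 2 GB, 4 GB left
drive 10: place 5 GB, 3 GB left
Final drives: [2,1] [6] [6,1] [5,1] [6,2] [5] [5] [5,2] [2,2] [5].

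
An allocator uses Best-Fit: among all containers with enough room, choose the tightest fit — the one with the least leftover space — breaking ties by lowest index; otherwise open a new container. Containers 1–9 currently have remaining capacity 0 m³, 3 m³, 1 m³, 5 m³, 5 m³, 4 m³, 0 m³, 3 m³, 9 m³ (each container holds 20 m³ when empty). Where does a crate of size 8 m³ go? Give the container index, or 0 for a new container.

Containers with room: container 9 (9 m³).
Tightest fit is container 9 with 9 m³ free.

9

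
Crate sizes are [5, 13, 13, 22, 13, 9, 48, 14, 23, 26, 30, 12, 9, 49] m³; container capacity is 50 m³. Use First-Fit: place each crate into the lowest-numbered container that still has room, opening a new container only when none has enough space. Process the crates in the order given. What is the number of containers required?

7

container 1: place 5 m³, 45 m³ left
container 1: place 13 m³, 32 m³ left
container 1: place 13 m³, 19 m³ left
container 2: place 22 m³, 28 m³ left
container 1: place 13 m³, 6 m³ left
container 2: place 9 m³, 19 m³ left
container 3: place 48 m³, 2 m³ left
container 2: place 14 m³, 5 m³ left
container 4: place 23 m³, 27 m³ left
container 4: place 26 m³, 1 m³ left
container 5: place 30 m³, 20 m³ left
container 5: place 12 m³, 8 m³ left
container 6: place 9 m³, 41 m³ left
container 7: place 49 m³, 1 m³ left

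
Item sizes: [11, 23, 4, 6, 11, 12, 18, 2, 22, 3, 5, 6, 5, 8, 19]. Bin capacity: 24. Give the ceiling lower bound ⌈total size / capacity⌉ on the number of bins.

Total size = 11 + 23 + 4 + 6 + 11 + 12 + 18 + 2 + 22 + 3 + 5 + 6 + 5 + 8 + 19 = 155.
⌈155 / 24⌉ = 7.

7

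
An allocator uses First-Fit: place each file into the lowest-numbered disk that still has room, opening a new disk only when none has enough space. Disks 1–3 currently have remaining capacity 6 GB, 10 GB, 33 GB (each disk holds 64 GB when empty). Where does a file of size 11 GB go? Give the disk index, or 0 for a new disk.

Disks with room: disk 3 (33 GB).
The first with room is disk 3.

3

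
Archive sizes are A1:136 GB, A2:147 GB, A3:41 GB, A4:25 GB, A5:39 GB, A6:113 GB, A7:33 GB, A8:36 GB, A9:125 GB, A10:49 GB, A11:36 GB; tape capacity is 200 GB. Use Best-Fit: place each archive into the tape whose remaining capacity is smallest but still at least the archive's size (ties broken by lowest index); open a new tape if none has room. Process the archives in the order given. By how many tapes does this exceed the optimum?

Best-Fit: [136,25,39] [147,41] [113,33,36] [125,49] [36] → 5 tapes.
Total size 780 GB; any packing needs at least ⌈780/200⌉ = 4 tapes.
An optimal packing achieves that bound: [147,49] [136,39,25] [125,41,33] [113,36,36] → 4 tapes.
Excess: 5 − 4 = 1.

1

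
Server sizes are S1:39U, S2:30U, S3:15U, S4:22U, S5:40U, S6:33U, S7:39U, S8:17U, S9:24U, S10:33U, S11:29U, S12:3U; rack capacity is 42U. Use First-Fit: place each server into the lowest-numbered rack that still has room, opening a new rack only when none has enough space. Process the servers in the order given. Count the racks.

9

S1 (39U) → rack 1 (remaining 3U)
S2 (30U) → rack 2 (remaining 12U)
S3 (15U) → rack 3 (remaining 27U)
S4 (22U) → rack 3 (remaining 5U)
S5 (40U) → rack 4 (remaining 2U)
S6 (33U) → rack 5 (remaining 9U)
S7 (39U) → rack 6 (remaining 3U)
S8 (17U) → rack 7 (remaining 25U)
S9 (24U) → rack 7 (remaining 1U)
S10 (33U) → rack 8 (remaining 9U)
S11 (29U) → rack 9 (remaining 13U)
S12 (3U) → rack 1 (remaining 0U)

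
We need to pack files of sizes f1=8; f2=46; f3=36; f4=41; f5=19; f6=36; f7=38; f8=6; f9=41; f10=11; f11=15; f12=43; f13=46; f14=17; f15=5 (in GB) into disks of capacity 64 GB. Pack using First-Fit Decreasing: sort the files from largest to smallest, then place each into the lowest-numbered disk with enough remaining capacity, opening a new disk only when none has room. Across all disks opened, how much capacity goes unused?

104

Sorted descending: 46, 46, 43, 41, 41, 38, 36, 36, 19, 17, 15, 11, 8, 6, 5.
46 GB → disk 1 (remaining 18 GB)
46 GB → disk 2 (remaining 18 GB)
43 GB → disk 3 (remaining 21 GB)
41 GB → disk 4 (remaining 23 GB)
41 GB → disk 5 (remaining 23 GB)
38 GB → disk 6 (remaining 26 GB)
36 GB → disk 7 (remaining 28 GB)
36 GB → disk 8 (remaining 28 GB)
19 GB → disk 3 (remaining 2 GB)
17 GB → disk 1 (remaining 1 GB)
15 GB → disk 2 (remaining 3 GB)
11 GB → disk 4 (remaining 12 GB)
8 GB → disk 4 (remaining 4 GB)
6 GB → disk 5 (remaining 17 GB)
5 GB → disk 5 (remaining 12 GB)
8 disks × 64 GB = 512 GB; used 408 GB; unused 104 GB.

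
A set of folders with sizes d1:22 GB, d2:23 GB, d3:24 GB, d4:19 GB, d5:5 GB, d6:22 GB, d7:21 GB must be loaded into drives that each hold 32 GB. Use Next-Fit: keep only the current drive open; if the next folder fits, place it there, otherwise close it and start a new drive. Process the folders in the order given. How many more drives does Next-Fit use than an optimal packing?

0

Next-Fit: [22] [23] [24] [19,5] [22] [21] → 6 drives.
6 folders exceed 16 GB (half the capacity), and no two of those can share a drive, so at least 6 drives are needed.
So 6 is already optimal.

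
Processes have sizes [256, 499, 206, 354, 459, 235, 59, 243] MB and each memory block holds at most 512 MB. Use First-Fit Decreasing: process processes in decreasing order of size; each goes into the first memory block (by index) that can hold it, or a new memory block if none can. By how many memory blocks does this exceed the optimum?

First-Fit Decreasing: [499] [459] [354,59] [256,243] [235,206] → 5 memory blocks.
Total size 2311 MB; any packing needs at least ⌈2311/512⌉ = 5 memory blocks.
So 5 is already optimal.

0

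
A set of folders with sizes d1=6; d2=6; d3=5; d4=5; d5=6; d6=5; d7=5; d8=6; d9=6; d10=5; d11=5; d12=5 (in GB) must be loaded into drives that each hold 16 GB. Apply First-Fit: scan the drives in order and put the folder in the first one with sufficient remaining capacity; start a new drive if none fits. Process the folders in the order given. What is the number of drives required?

5

Put d1 (6 GB) in drive 1; 10 GB remain.
Put d2 (6 GB) in drive 1; 4 GB remain.
Put d3 (5 GB) in drive 2; 11 GB remain.
Put d4 (5 GB) in drive 2; 6 GB remain.
Put d5 (6 GB) in drive 2; 0 GB remain.
Put d6 (5 GB) in drive 3; 11 GB remain.
Put d7 (5 GB) in drive 3; 6 GB remain.
Put d8 (6 GB) in drive 3; 0 GB remain.
Put d9 (6 GB) in drive 4; 10 GB remain.
Put d10 (5 GB) in drive 4; 5 GB remain.
Put d11 (5 GB) in drive 4; 0 GB remain.
Put d12 (5 GB) in drive 5; 11 GB remain.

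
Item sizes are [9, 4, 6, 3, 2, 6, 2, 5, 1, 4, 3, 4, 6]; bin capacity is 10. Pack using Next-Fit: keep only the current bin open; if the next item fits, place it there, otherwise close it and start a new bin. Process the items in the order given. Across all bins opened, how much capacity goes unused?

bin 1: place 9, 1 left
bin 2: place 4, 6 left
bin 2: place 6, 0 left
bin 3: place 3, 7 left
bin 3: place 2, 5 left
bin 4: place 6, 4 left
bin 4: place 2, 2 left
bin 5: place 5, 5 left
bin 5: place 1, 4 left
bin 5: place 4, 0 left
bin 6: place 3, 7 left
bin 6: place 4, 3 left
bin 7: place 6, 4 left
7 bins × 10 = 70; used 55; unused 15.

15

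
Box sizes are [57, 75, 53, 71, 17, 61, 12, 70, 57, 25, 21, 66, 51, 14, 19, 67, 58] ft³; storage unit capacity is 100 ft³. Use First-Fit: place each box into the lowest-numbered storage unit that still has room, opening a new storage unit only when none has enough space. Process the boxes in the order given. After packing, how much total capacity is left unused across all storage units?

57 ft³ → storage unit 1 (remaining 43 ft³)
75 ft³ → storage unit 2 (remaining 25 ft³)
53 ft³ → storage unit 3 (remaining 47 ft³)
71 ft³ → storage unit 4 (remaining 29 ft³)
17 ft³ → storage unit 1 (remaining 26 ft³)
61 ft³ → storage unit 5 (remaining 39 ft³)
12 ft³ → storage unit 1 (remaining 14 ft³)
70 ft³ → storage unit 6 (remaining 30 ft³)
57 ft³ → storage unit 7 (remaining 43 ft³)
25 ft³ → storage unit 2 (remaining 0 ft³)
21 ft³ → storage unit 3 (remaining 26 ft³)
66 ft³ → storage unit 8 (remaining 34 ft³)
51 ft³ → storage unit 9 (remaining 49 ft³)
14 ft³ → storage unit 1 (remaining 0 ft³)
19 ft³ → storage unit 3 (remaining 7 ft³)
67 ft³ → storage unit 10 (remaining 33 ft³)
58 ft³ → storage unit 11 (remaining 42 ft³)
11 storage units × 100 ft³ = 1100 ft³; used 794 ft³; unused 306 ft³.

306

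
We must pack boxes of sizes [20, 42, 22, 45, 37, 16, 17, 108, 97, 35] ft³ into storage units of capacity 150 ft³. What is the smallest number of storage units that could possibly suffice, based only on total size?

3

Total size = 20 + 42 + 22 + 45 + 37 + 16 + 17 + 108 + 97 + 35 = 439 ft³.
⌈439 / 150⌉ = 3.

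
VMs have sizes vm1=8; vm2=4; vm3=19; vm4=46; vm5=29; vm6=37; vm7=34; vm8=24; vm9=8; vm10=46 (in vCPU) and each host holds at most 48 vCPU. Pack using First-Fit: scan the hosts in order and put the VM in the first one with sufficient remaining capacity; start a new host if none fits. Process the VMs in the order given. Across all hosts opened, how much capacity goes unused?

Put vm1 (8 vCPU) in host 1; 40 vCPU remain.
Put vm2 (4 vCPU) in host 1; 36 vCPU remain.
Put vm3 (19 vCPU) in host 1; 17 vCPU remain.
Put vm4 (46 vCPU) in host 2; 2 vCPU remain.
Put vm5 (29 vCPU) in host 3; 19 vCPU remain.
Put vm6 (37 vCPU) in host 4; 11 vCPU remain.
Put vm7 (34 vCPU) in host 5; 14 vCPU remain.
Put vm8 (24 vCPU) in host 6; 24 vCPU remain.
Put vm9 (8 vCPU) in host 1; 9 vCPU remain.
Put vm10 (46 vCPU) in host 7; 2 vCPU remain.
7 hosts × 48 vCPU = 336 vCPU; used 255 vCPU; unused 81 vCPU.

81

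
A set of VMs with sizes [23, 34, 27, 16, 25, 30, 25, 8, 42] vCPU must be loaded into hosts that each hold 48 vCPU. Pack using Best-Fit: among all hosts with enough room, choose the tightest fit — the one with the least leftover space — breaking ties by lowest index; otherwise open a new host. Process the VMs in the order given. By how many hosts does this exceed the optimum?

0

Best-Fit: [23,25] [34,8] [27,16] [30] [25] [42] → 6 hosts.
6 VMs exceed 24 vCPU (half the capacity), and no two of those can share a host, so at least 6 hosts are needed.
So 6 is already optimal.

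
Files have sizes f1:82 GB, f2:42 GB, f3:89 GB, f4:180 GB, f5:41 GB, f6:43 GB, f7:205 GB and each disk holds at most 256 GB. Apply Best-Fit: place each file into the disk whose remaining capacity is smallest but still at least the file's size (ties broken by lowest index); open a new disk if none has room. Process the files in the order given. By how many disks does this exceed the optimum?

Best-Fit: [82,42,89,41] [180,43] [205] → 3 disks.
Total size 682 GB; any packing needs at least ⌈682/256⌉ = 3 disks.
So 3 is already optimal.

0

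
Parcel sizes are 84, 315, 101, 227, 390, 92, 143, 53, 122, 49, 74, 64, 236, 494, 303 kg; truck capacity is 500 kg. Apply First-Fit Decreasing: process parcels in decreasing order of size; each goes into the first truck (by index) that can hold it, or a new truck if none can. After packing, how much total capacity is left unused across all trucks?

253

Sorted descending: 494, 390, 315, 303, 236, 227, 143, 122, 101, 92, 84, 74, 64, 53, 49.
494 kg → truck 1 (remaining 6 kg)
390 kg → truck 2 (remaining 110 kg)
315 kg → truck 3 (remaining 185 kg)
303 kg → truck 4 (remaining 197 kg)
236 kg → truck 5 (remaining 264 kg)
227 kg → truck 5 (remaining 37 kg)
143 kg → truck 3 (remaining 42 kg)
122 kg → truck 4 (remaining 75 kg)
101 kg → truck 2 (remaining 9 kg)
92 kg → truck 6 (remaining 408 kg)
84 kg → truck 6 (remaining 324 kg)
74 kg → truck 4 (remaining 1 kg)
64 kg → truck 6 (remaining 260 kg)
53 kg → truck 6 (remaining 207 kg)
49 kg → truck 6 (remaining 158 kg)
6 trucks × 500 kg = 3000 kg; used 2747 kg; unused 253 kg.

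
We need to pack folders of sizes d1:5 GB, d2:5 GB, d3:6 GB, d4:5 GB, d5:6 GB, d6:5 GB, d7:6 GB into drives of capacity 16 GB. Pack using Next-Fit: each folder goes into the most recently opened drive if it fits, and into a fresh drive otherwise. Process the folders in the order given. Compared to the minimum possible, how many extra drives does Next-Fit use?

0

Next-Fit: [5,5,6] [5,6,5] [6] → 3 drives.
Total size 38 GB; any packing needs at least ⌈38/16⌉ = 3 drives.
So 3 is already optimal.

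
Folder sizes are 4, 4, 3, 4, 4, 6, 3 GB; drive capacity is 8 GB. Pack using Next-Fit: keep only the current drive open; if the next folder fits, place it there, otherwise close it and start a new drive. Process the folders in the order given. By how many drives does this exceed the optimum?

1

Next-Fit: [4,4] [3,4] [4] [6] [3] → 5 drives.
Total size 28 GB; any packing needs at least ⌈28/8⌉ = 4 drives.
An optimal packing achieves that bound: [6] [4,4] [4,4] [3,3] → 4 drives.
Excess: 5 − 4 = 1.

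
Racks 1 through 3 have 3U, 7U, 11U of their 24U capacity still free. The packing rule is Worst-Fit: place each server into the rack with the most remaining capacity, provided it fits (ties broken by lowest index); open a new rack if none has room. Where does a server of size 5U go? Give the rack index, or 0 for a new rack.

3

Racks with room: rack 2 (7U), rack 3 (11U).
Most room is rack 3 with 11U free.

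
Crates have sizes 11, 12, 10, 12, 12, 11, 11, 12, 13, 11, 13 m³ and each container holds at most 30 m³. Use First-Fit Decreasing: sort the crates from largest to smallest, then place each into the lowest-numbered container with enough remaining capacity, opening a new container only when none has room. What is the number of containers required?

6

Sorted descending: 13, 13, 12, 12, 12, 12, 11, 11, 11, 11, 10.
13 m³ → container 1 (remaining 17 m³)
13 m³ → container 1 (remaining 4 m³)
12 m³ → container 2 (remaining 18 m³)
12 m³ → container 2 (remaining 6 m³)
12 m³ → container 3 (remaining 18 m³)
12 m³ → container 3 (remaining 6 m³)
11 m³ → container 4 (remaining 19 m³)
11 m³ → container 4 (remaining 8 m³)
11 m³ → container 5 (remaining 19 m³)
11 m³ → container 5 (remaining 8 m³)
10 m³ → container 6 (remaining 20 m³)
Final containers: [13,13] [12,12] [12,12] [11,11] [11,11] [10].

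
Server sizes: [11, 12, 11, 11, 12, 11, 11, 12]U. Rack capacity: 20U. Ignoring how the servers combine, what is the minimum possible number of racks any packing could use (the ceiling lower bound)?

5

Total size = 11 + 12 + 11 + 11 + 12 + 11 + 11 + 12 = 91U.
⌈91 / 20⌉ = 5.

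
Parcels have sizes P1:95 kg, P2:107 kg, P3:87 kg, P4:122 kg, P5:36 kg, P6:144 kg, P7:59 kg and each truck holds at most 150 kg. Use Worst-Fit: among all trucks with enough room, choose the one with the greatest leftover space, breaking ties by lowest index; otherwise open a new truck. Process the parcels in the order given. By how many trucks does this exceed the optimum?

1

Worst-Fit: [95] [107] [87,36] [122] [144] [59] → 6 trucks.
Total size 650 kg; any packing needs at least ⌈650/150⌉ = 5 trucks.
An optimal packing achieves that bound: [144] [122] [107,36] [95] [87,59] → 5 trucks.
Excess: 6 − 5 = 1.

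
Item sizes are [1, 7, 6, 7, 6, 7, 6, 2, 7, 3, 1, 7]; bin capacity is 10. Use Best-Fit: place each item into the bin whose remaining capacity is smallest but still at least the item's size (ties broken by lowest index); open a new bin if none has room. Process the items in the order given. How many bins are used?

bin 1: place 1, 9 left
bin 1: place 7, 2 left
bin 2: place 6, 4 left
bin 3: place 7, 3 left
bin 4: place 6, 4 left
bin 5: place 7, 3 left
bin 6: place 6, 4 left
bin 1: place 2, 0 left
bin 7: place 7, 3 left
bin 3: place 3, 0 left
bin 5: place 1, 2 left
bin 8: place 7, 3 left
Final bins: [1,7,2] [6] [7,3] [6] [7,1] [6] [7] [7].

8 bins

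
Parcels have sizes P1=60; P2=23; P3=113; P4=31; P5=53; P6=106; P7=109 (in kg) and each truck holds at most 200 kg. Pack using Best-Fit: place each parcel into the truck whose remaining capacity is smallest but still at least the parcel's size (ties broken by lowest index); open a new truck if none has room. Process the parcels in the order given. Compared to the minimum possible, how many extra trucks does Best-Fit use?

0

Best-Fit: [60,23,113] [31,53,106] [109] → 3 trucks.
Total size 495 kg; any packing needs at least ⌈495/200⌉ = 3 trucks.
So 3 is already optimal.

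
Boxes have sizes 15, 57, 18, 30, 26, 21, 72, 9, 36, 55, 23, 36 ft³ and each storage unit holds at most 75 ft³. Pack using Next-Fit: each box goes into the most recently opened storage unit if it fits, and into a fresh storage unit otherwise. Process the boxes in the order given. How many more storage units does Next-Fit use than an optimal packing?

1

Next-Fit: [15,57] [18,30,26] [21] [72] [9,36] [55] [23,36] → 7 storage units.
Total size 398 ft³; any packing needs at least ⌈398/75⌉ = 6 storage units.
An optimal packing achieves that bound: [72] [57,18] [55,15] [36,36] [30,26,9] [23,21] → 6 storage units.
Excess: 7 − 6 = 1.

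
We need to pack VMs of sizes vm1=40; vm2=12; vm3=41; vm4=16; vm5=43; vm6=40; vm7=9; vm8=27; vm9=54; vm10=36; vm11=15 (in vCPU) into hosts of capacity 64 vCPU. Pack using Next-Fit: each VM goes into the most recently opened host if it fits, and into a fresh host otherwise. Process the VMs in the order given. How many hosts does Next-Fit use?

vm1 (40 vCPU) → host 1 (remaining 24 vCPU)
vm2 (12 vCPU) → host 1 (remaining 12 vCPU)
vm3 (41 vCPU) → host 2 (remaining 23 vCPU)
vm4 (16 vCPU) → host 2 (remaining 7 vCPU)
vm5 (43 vCPU) → host 3 (remaining 21 vCPU)
vm6 (40 vCPU) → host 4 (remaining 24 vCPU)
vm7 (9 vCPU) → host 4 (remaining 15 vCPU)
vm8 (27 vCPU) → host 5 (remaining 37 vCPU)
vm9 (54 vCPU) → host 6 (remaining 10 vCPU)
vm10 (36 vCPU) → host 7 (remaining 28 vCPU)
vm11 (15 vCPU) → host 7 (remaining 13 vCPU)
Final hosts: [40,12] [41,16] [43] [40,9] [27] [54] [36,15].

7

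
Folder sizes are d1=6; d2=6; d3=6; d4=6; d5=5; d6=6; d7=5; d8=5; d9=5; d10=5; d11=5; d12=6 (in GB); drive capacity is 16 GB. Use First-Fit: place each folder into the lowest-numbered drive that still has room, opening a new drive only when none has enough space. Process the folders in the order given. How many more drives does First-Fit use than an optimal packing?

0

First-Fit: [6,6] [6,6] [5,6,5] [5,5,5] [5,6] → 5 drives.
Total size 66 GB; any packing needs at least ⌈66/16⌉ = 5 drives.
So 5 is already optimal.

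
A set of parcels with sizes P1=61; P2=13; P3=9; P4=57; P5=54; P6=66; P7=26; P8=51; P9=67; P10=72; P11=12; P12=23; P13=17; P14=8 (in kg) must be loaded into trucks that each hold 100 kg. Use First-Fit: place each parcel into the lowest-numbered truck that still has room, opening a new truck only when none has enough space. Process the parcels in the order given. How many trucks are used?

7

P1 (61 kg) → truck 1 (remaining 39 kg)
P2 (13 kg) → truck 1 (remaining 26 kg)
P3 (9 kg) → truck 1 (remaining 17 kg)
P4 (57 kg) → truck 2 (remaining 43 kg)
P5 (54 kg) → truck 3 (remaining 46 kg)
P6 (66 kg) → truck 4 (remaining 34 kg)
P7 (26 kg) → truck 2 (remaining 17 kg)
P8 (51 kg) → truck 5 (remaining 49 kg)
P9 (67 kg) → truck 6 (remaining 33 kg)
P10 (72 kg) → truck 7 (remaining 28 kg)
P11 (12 kg) → truck 1 (remaining 5 kg)
P12 (23 kg) → truck 3 (remaining 23 kg)
P13 (17 kg) → truck 2 (remaining 0 kg)
P14 (8 kg) → truck 3 (remaining 15 kg)
Final trucks: [61,13,9,12] [57,26,17] [54,23,8] [66] [51] [67] [72].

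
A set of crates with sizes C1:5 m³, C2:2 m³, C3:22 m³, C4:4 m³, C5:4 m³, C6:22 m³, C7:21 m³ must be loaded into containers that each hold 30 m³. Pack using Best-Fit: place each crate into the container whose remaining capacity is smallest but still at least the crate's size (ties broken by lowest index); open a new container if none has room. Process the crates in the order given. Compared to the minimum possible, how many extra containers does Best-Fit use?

Best-Fit: [5,2,22] [4,4,22] [21] → 3 containers.
Total size 80 m³; any packing needs at least ⌈80/30⌉ = 3 containers.
So 3 is already optimal.

0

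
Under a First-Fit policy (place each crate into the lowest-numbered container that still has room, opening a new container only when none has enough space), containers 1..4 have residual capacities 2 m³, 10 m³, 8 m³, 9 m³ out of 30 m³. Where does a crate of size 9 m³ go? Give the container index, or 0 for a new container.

Containers with room: container 2 (10 m³), container 4 (9 m³).
The first with room is container 2.

2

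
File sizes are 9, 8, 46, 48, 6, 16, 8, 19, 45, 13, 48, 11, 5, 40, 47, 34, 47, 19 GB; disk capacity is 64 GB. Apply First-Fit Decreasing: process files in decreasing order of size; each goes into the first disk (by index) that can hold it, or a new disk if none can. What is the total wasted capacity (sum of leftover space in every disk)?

Sorted descending: 48, 48, 47, 47, 46, 45, 40, 34, 19, 19, 16, 13, 11, 9, 8, 8, 6, 5.
disk 1: place 48 GB, 16 GB left
disk 2: place 48 GB, 16 GB left
disk 3: place 47 GB, 17 GB left
disk 4: place 47 GB, 17 GB left
disk 5: place 46 GB, 18 GB left
disk 6: place 45 GB, 19 GB left
disk 7: place 40 GB, 24 GB left
disk 8: place 34 GB, 30 GB left
disk 6: place 19 GB, 0 GB left
disk 7: place 19 GB, 5 GB left
disk 1: place 16 GB, 0 GB left
disk 2: place 13 GB, 3 GB left
disk 3: place 11 GB, 6 GB left
disk 4: place 9 GB, 8 GB left
disk 4: place 8 GB, 0 GB left
disk 5: place 8 GB, 10 GB left
disk 3: place 6 GB, 0 GB left
disk 5: place 5 GB, 5 GB left
8 disks × 64 GB = 512 GB; used 469 GB; unused 43 GB.

43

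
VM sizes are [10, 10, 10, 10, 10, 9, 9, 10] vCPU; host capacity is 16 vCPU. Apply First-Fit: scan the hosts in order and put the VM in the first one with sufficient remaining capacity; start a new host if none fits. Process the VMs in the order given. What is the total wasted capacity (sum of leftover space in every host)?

50

10 vCPU → host 1 (remaining 6 vCPU)
10 vCPU → host 2 (remaining 6 vCPU)
10 vCPU → host 3 (remaining 6 vCPU)
10 vCPU → host 4 (remaining 6 vCPU)
10 vCPU → host 5 (remaining 6 vCPU)
9 vCPU → host 6 (remaining 7 vCPU)
9 vCPU → host 7 (remaining 7 vCPU)
10 vCPU → host 8 (remaining 6 vCPU)
8 hosts × 16 vCPU = 128 vCPU; used 78 vCPU; unused 50 vCPU.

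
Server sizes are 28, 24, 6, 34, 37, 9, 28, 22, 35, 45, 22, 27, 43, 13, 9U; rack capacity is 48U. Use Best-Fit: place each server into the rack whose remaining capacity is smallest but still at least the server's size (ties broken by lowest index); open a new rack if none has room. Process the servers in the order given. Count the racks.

28U → rack 1 (remaining 20U)
24U → rack 2 (remaining 24U)
6U → rack 1 (remaining 14U)
34U → rack 3 (remaining 14U)
37U → rack 4 (remaining 11U)
9U → rack 4 (remaining 2U)
28U → rack 5 (remaining 20U)
22U → rack 2 (remaining 2U)
35U → rack 6 (remaining 13U)
45U → rack 7 (remaining 3U)
22U → rack 8 (remaining 26U)
27U → rack 9 (remaining 21U)
43U → rack 10 (remaining 5U)
13U → rack 6 (remaining 0U)
9U → rack 1 (remaining 5U)
Final racks: [28,6,9] [24,22] [34] [37,9] [28] [35,13] [45] [22] [27] [43].

10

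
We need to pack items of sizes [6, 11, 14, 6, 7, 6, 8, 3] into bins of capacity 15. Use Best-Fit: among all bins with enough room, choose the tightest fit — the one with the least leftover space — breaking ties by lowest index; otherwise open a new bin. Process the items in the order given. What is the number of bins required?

5

6 → bin 1 (remaining 9)
11 → bin 2 (remaining 4)
14 → bin 3 (remaining 1)
6 → bin 1 (remaining 3)
7 → bin 4 (remaining 8)
6 → bin 4 (remaining 2)
8 → bin 5 (remaining 7)
3 → bin 1 (remaining 0)
Final bins: [6,6,3] [11] [14] [7,6] [8].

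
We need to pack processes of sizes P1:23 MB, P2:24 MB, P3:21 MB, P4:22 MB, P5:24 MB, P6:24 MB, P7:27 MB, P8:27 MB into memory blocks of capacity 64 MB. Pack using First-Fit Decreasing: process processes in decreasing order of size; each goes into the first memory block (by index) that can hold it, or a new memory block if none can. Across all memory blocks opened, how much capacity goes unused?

64

Sorted descending: 27, 27, 24, 24, 24, 23, 22, 21.
memory block 1: place 27 MB, 37 MB left
memory block 1: place 27 MB, 10 MB left
memory block 2: place 24 MB, 40 MB left
memory block 2: place 24 MB, 16 MB left
memory block 3: place 24 MB, 40 MB left
memory block 3: place 23 MB, 17 MB left
memory block 4: place 22 MB, 42 MB left
memory block 4: place 21 MB, 21 MB left
4 memory blocks × 64 MB = 256 MB; used 192 MB; unused 64 MB.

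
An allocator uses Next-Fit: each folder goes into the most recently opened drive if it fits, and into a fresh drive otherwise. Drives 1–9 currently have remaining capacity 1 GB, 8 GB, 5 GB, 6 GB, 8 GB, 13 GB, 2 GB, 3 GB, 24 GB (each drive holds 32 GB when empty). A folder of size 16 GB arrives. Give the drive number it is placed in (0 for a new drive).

Next-Fit only looks at drive 9, which has 24 GB free.
16 GB fits there.

9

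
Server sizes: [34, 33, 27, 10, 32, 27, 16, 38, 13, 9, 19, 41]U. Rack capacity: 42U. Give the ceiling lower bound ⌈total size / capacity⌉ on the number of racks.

8

Total size = 34 + 33 + 27 + 10 + 32 + 27 + 16 + 38 + 13 + 9 + 19 + 41 = 299U.
⌈299 / 42⌉ = 8.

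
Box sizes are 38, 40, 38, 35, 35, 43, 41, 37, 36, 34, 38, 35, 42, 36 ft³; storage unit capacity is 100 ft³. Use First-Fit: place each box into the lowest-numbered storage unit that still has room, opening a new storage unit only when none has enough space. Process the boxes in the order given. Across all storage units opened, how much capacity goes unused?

172

storage unit 1: place 38 ft³, 62 ft³ left
storage unit 1: place 40 ft³, 22 ft³ left
storage unit 2: place 38 ft³, 62 ft³ left
storage unit 2: place 35 ft³, 27 ft³ left
storage unit 3: place 35 ft³, 65 ft³ left
storage unit 3: place 43 ft³, 22 ft³ left
storage unit 4: place 41 ft³, 59 ft³ left
storage unit 4: place 37 ft³, 22 ft³ left
storage unit 5: place 36 ft³, 64 ft³ left
storage unit 5: place 34 ft³, 30 ft³ left
storage unit 6: place 38 ft³, 62 ft³ left
storage unit 6: place 35 ft³, 27 ft³ left
storage unit 7: place 42 ft³, 58 ft³ left
storage unit 7: place 36 ft³, 22 ft³ left
7 storage units × 100 ft³ = 700 ft³; used 528 ft³; unused 172 ft³.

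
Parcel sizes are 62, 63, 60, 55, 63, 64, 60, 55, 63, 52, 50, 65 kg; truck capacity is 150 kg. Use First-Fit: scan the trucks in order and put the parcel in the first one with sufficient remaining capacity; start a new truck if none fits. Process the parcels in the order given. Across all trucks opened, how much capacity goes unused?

188

Put 62 kg in truck 1; 88 kg remain.
Put 63 kg in truck 1; 25 kg remain.
Put 60 kg in truck 2; 90 kg remain.
Put 55 kg in truck 2; 35 kg remain.
Put 63 kg in truck 3; 87 kg remain.
Put 64 kg in truck 3; 23 kg remain.
Put 60 kg in truck 4; 90 kg remain.
Put 55 kg in truck 4; 35 kg remain.
Put 63 kg in truck 5; 87 kg remain.
Put 52 kg in truck 5; 35 kg remain.
Put 50 kg in truck 6; 100 kg remain.
Put 65 kg in truck 6; 35 kg remain.
6 trucks × 150 kg = 900 kg; used 712 kg; unused 188 kg.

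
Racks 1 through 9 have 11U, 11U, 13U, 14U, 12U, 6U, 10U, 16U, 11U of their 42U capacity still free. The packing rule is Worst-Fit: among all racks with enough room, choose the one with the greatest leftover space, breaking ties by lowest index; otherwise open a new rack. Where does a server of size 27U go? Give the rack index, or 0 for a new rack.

No rack has ≥ 27U free, so a new rack is opened.

0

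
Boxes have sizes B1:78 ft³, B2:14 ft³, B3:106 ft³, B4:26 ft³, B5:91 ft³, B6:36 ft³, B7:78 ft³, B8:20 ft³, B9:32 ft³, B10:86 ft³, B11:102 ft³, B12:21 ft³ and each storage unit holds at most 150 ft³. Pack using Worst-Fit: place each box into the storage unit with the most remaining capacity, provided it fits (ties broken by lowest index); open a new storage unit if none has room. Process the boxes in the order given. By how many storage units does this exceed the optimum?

0

Worst-Fit: [78,14,26] [106] [91,36] [78,20,32] [86,21] [102] → 6 storage units.
6 boxes exceed 75 ft³ (half the capacity), and no two of those can share a storage unit, so at least 6 storage units are needed.
So 6 is already optimal.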